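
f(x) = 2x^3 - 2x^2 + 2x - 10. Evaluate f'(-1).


Differentiate f(x) = 2x^3 - 2x^2 + 2x - 10 term by term:
f'(x) = 6x^2 - 4x + 2
Substitute x = -1:
f'(-1) = 6 * (-1)^2 - 4 * (-1) + 2
= 6 + 4 + 2
= 12

12


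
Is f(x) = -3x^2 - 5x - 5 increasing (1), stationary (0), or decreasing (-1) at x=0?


Compute f'(x) to determine behavior:
f'(x) = -6x - 5
f'(0) = -6 * 0 - 5
= 0 - 5
= -5
Since f'(0) < 0, the function is decreasing (-1)

-1


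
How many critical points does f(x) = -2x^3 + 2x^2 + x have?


Find where f'(x) = 0:
f(x) = -2x^3 + 2x^2 + x
f'(x) = -6x^2 + 4x + 1
This is a quadratic in x. Use the discriminant to count real roots.
Discriminant = (4)^2 - 4 * (-6) * 1
= 16 - (-24)
= 40
Since discriminant > 0, f'(x) = 0 has 2 real solutions.
Number of critical points: 2

2


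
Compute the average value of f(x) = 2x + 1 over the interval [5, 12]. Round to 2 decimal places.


Average value = 1/(b-a) * integral from a to b of f(x) dx
First compute the integral of 2x + 1:
F(x) = x^2 + x
F(12) = 1 * 144 + 1 * 12 = 156
F(5) = 1 * 25 + 1 * 5 = 30
Integral = 156 - 30 = 126
Average = 126 / (12 - 5) = 126 / 7
= 18 = 18.00

18.00


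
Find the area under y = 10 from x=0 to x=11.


The area under a constant function y = 10 is a rectangle.
Width = 11 - 0 = 11
Height = 10
Area = width * height
= 11 * 10
= 110

110


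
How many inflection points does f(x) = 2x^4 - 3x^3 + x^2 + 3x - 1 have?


Inflection points occur where f''(x) = 0 and concavity changes.
f(x) = 2x^4 - 3x^3 + x^2 + 3x - 1
f'(x) = 8x^3 - 9x^2 + 2x + 3
f''(x) = 24x^2 - 18x + 2
This is a quadratic in x. Use the discriminant to count real roots.
Discriminant = (-18)^2 - 4 * 24 * 2
= 324 - 192
= 132
Since discriminant > 0, f''(x) = 0 has 2 distinct real solutions.
A quadratic with two distinct real roots changes sign at each root, so concavity changes at both.
Number of inflection points: 2

2


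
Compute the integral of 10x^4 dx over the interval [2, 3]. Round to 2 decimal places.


Find the antiderivative of 10x^4:
F(x) = 10/5 * x^5
Apply the Fundamental Theorem of Calculus:
F(3) - F(2)
= 10/5 * 3^5 - 10/5 * 2^5
= 10/5 * (243 - 32)
= 10/5 * 211
= 422 = 422.00

422.00


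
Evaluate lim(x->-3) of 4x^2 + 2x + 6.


Since polynomials are continuous, we use direct substitution.
lim(x->-3) of 4x^2 + 2x + 6
= 4 * (-3)^2 + 2 * (-3) + 6
= 36 - 6 + 6
= 36

36


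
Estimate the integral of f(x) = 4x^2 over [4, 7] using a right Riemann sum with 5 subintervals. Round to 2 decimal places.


Right Riemann sum uses right endpoints of each subinterval.
Interval: [4, 7], n = 5
dx = (7 - 4) / 5 = 3/5
Right endpoints: [23/5, 26/5, 29/5, 32/5, 7]
f values: [2116/25, 2704/25, 3364/25, 4096/25, 196]
Sum = dx * (sum of f values)
= 3/5 * 3436/5
= 10308/25 = 412.32

412.32


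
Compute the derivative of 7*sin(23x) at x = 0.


Apply the chain rule to differentiate 7*sin(23x):
d/dx [7*sin(23x)]
= 7 * cos(23x) * d/dx(23x)
= 7 * 23 * cos(23x)
= 161 * cos(23x)
Evaluate at x = 0:
= 161 * cos(0)
= 161 * 1
= 161

161


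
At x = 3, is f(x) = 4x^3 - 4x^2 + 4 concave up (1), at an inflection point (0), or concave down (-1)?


Concavity is determined by the sign of f''(x).
f(x) = 4x^3 - 4x^2 + 4
f'(x) = 12x^2 - 8x
f''(x) = 24x - 8
f''(3) = 24 * 3 - 8
= 72 - 8
= 64
Since f''(3) > 0, the function is concave up (1)

1


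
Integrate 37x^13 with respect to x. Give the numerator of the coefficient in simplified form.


Apply the power rule for integration:
integral of ax^n dx = a/(n+1) * x^(n+1) + C
integral of 37x^13 dx
= 37/14 * x^14 + C
The coefficient in lowest terms is 37/14, and its numerator is 37

37


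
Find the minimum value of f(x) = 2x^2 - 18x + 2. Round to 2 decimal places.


For a quadratic f(x) = ax^2 + bx + c with a > 0, the minimum is at the vertex.
Vertex x-coordinate: x = -b/(2a)
x = -(-18) / (2 * 2)
x = 18/4 = 9/2
Substitute back to find the minimum value:
f(9/2) = 2 * (9/2)^2 - 18 * (9/2) + 2
= 81/2 - 81 + 2
= -77/2 = -38.50

-38.50


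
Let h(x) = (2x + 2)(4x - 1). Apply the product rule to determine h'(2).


Let u(x) = 2x + 2 and v(x) = 4x - 1
u'(x) = 2
v'(x) = 4
Product rule: h'(x) = u'(x)*v(x) + u(x)*v'(x)
= 2 * (4x - 1) + (2x + 2) * 4
At x = 2:
u(2) = 2 * 2 + 2 = 6
v(2) = 4 * 2 - 1 = 7
h'(2) = 2 * 7 + 6 * 4
= 14 + 24
= 38

38


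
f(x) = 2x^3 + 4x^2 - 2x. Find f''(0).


First derivative:
f'(x) = 6x^2 + 8x - 2
Second derivative:
f''(x) = 12x + 8
Substitute x = 0:
f''(0) = 12 * 0 + 8
= 0 + 8
= 8

8


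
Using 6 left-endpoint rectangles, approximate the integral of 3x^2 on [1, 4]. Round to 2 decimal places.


Left Riemann sum uses left endpoints of each subinterval.
Interval: [1, 4], n = 6
dx = (4 - 1) / 6 = 1/2
Left endpoints: [1, 3/2, 2, 5/2, 3, 7/2]
f values: [3, 27/4, 12, 75/4, 27, 147/4]
Sum = dx * (sum of f values)
= 1/2 * 417/4
= 417/8 ≈ 52.13

52.13


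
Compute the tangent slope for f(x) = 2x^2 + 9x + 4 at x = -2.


The slope of the tangent line equals f'(x) at the point.
f(x) = 2x^2 + 9x + 4
f'(x) = 4x + 9
At x = -2:
f'(-2) = 4 * (-2) + 9
= -8 + 9
= 1

1


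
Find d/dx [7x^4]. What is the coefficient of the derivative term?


We apply the power rule: d/dx [ax^n] = a*n * x^(n-1)
d/dx [7x^4]
= 7 * 4 * x^(4-1)
= 28x^3
The coefficient is 28

28


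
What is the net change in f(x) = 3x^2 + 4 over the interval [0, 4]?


Net change = f(b) - f(a)
f(x) = 3x^2 + 4
Compute f(4):
f(4) = 3 * 4^2 + 0 * 4 + 4
= 48 + 0 + 4
= 52
Compute f(0):
f(0) = 3 * 0^2 + 0 * 0 + 4
= 0 + 0 + 4
= 4
Net change = 52 - 4 = 48

48


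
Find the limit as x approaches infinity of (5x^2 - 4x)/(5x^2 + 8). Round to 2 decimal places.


For limits at infinity with equal-degree polynomials,
we compare leading coefficients.
Numerator leading term: 5x^2
Denominator leading term: 5x^2
Divide both by x^2:
lim = (5 - 4/x) / (5 + 8/x^2)
As x -> infinity, the 1/x and 1/x^2 terms vanish:
= 5/5 = 1 = 1.00

1.00


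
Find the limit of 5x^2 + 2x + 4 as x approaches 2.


Since polynomials are continuous, we use direct substitution.
lim(x->2) of 5x^2 + 2x + 4
= 5 * 2^2 + 2 * 2 + 4
= 20 + 4 + 4
= 28

28


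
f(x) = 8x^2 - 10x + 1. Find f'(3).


Differentiate term by term using power and sum rules:
f(x) = 8x^2 - 10x + 1
f'(x) = 16x - 10
Substitute x = 3:
f'(3) = 16 * 3 - 10
= 48 - 10
= 38

38


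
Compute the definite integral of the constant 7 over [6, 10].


The integral of a constant k over [a, b] equals k * (b - a).
integral from 6 to 10 of 7 dx
= 7 * (10 - 6)
= 7 * 4
= 28

28


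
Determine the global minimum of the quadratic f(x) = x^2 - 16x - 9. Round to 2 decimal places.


For a quadratic f(x) = ax^2 + bx + c with a > 0, the minimum is at the vertex.
Vertex x-coordinate: x = -b/(2a)
x = -(-16) / (2 * 1)
x = 16/2 = 8
Substitute back to find the minimum value:
f(8) = 1 * 8^2 - 16 * 8 - 9
= 64 - 128 - 9
= -73 = -73.00

-73.00


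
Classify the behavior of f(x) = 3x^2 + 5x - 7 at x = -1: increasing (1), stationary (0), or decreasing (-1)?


Compute f'(x) to determine behavior:
f'(x) = 6x + 5
f'(-1) = 6 * (-1) + 5
= -6 + 5
= -1
Since f'(-1) < 0, the function is decreasing (-1)

-1


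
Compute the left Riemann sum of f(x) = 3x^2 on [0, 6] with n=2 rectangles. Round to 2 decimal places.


Left Riemann sum uses left endpoints of each subinterval.
Interval: [0, 6], n = 2
dx = (6 - 0) / 2 = 3
Left endpoints: [0, 3]
f values: [0, 27]
Sum = dx * (sum of f values)
= 3 * 27
= 81 = 81.00

81.00


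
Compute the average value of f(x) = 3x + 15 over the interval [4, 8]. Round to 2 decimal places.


Average value = 1/(b-a) * integral from a to b of f(x) dx
First compute the integral of 3x + 15:
F(x) = (3/2)x^2 + 15x
F(8) = 3/2 * 64 + 15 * 8 = 216
F(4) = 3/2 * 16 + 15 * 4 = 84
Integral = 216 - 84 = 132
Average = 132 / (8 - 4) = 132 / 4
= 33 = 33.00

33.00


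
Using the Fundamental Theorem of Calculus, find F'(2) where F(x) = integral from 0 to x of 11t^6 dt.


By the Fundamental Theorem of Calculus (Part 1):
If F(x) = integral from 0 to x of f(t) dt, then F'(x) = f(x)
Here f(t) = 11t^6
So F'(x) = 11x^6
Evaluate at x = 2:
F'(2) = 11 * 2^6
= 11 * 64
= 704

704


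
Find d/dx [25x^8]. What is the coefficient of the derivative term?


We apply the power rule: d/dx [ax^n] = a*n * x^(n-1)
d/dx [25x^8]
= 25 * 8 * x^(8-1)
= 200x^7
The coefficient is 200

200


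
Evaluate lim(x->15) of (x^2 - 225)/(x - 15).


Direct substitution gives 0/0, so we factor the numerator.
Factor: (x^2 - 225) = (x - 15)(x + 15)
Cancel the common factor (x - 15):
(x^2 - 225)/(x - 15) = (x + 15)
Now substitute x = 15:
= (15 + 15) = 30

30


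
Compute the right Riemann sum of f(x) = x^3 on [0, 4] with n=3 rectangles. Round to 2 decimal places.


Right Riemann sum uses right endpoints of each subinterval.
Interval: [0, 4], n = 3
dx = (4 - 0) / 3 = 4/3
Right endpoints: [4/3, 8/3, 4]
f values: [64/27, 512/27, 64]
Sum = dx * (sum of f values)
= 4/3 * 256/3
= 1024/9 ≈ 113.78

113.78


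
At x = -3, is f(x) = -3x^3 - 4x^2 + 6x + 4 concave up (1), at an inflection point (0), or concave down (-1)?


Concavity is determined by the sign of f''(x).
f(x) = -3x^3 - 4x^2 + 6x + 4
f'(x) = -9x^2 - 8x + 6
f''(x) = -18x - 8
f''(-3) = -18 * (-3) - 8
= 54 - 8
= 46
Since f''(-3) > 0, the function is concave up (1)

1


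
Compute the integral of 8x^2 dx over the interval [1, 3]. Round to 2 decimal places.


Find the antiderivative of 8x^2:
F(x) = 8/3 * x^3
Apply the Fundamental Theorem of Calculus:
F(3) - F(1)
= 8/3 * 3^3 - 8/3 * 1^3
= 8/3 * (27 - 1)
= 8/3 * 26
= 208/3 ≈ 69.33

69.33


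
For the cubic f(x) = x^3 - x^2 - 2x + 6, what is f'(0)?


Differentiate f(x) = x^3 - x^2 - 2x + 6 term by term:
f'(x) = 3x^2 - 2x - 2
Substitute x = 0:
f'(0) = 3 * 0^2 - 2 * 0 - 2
= 0 + 0 - 2
= -2

-2


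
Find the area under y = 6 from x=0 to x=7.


The area under a constant function y = 6 is a rectangle.
Width = 7 - 0 = 7
Height = 6
Area = width * height
= 7 * 6
= 42

42


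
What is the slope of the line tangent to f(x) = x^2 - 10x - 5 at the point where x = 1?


The slope of the tangent line equals f'(x) at the point.
f(x) = x^2 - 10x - 5
f'(x) = 2x - 10
At x = 1:
f'(1) = 2 * 1 - 10
= 2 - 10
= -8

-8


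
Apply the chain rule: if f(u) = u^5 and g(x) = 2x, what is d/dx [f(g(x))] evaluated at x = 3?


Using the chain rule: (f(g(x)))' = f'(g(x)) * g'(x)
First, find g(3):
g(3) = 2 * 3 + 0 = 6
Next, f'(u) = 5u^4
And g'(x) = 2
So f'(g(3)) * g'(3)
= 5 * 6^4 * 2
= 5 * 1296 * 2
= 12960

12960


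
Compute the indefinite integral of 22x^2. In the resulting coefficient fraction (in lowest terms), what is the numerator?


Apply the power rule for integration:
integral of ax^n dx = a/(n+1) * x^(n+1) + C
integral of 22x^2 dx
= 22/3 * x^3 + C
The coefficient in lowest terms is 22/3, and its numerator is 22

22


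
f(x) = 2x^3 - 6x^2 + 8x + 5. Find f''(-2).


First derivative:
f'(x) = 6x^2 - 12x + 8
Second derivative:
f''(x) = 12x - 12
Substitute x = -2:
f''(-2) = 12 * (-2) - 12
= -24 - 12
= -36

-36


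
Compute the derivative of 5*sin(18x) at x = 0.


Apply the chain rule to differentiate 5*sin(18x):
d/dx [5*sin(18x)]
= 5 * cos(18x) * d/dx(18x)
= 5 * 18 * cos(18x)
= 90 * cos(18x)
Evaluate at x = 0:
= 90 * cos(0)
= 90 * 1
= 90

90


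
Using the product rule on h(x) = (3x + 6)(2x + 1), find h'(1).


Let u(x) = 3x + 6 and v(x) = 2x + 1
u'(x) = 3
v'(x) = 2
Product rule: h'(x) = u'(x)*v(x) + u(x)*v'(x)
= 3 * (2x + 1) + (3x + 6) * 2
At x = 1:
u(1) = 3 * 1 + 6 = 9
v(1) = 2 * 1 + 1 = 3
h'(1) = 3 * 3 + 9 * 2
= 9 + 18
= 27

27


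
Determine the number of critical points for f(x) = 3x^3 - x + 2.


Find where f'(x) = 0:
f(x) = 3x^3 - x + 2
f'(x) = 9x^2 - 1
This is a quadratic in x. Use the discriminant to count real roots.
Discriminant = (0)^2 - 4 * 9 * (-1)
= 0 - (-36)
= 36
Since discriminant > 0, f'(x) = 0 has 2 real solutions.
Number of critical points: 2

2


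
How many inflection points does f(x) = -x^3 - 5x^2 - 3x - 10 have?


Inflection points occur where f''(x) = 0 and concavity changes.
f(x) = -x^3 - 5x^2 - 3x - 10
f'(x) = -3x^2 - 10x - 3
f''(x) = -6x - 10
Set f''(x) = 0:
-6x - 10 = 0
x = 10 / (-6) = -5/3
Since f''(x) is linear (degree 1), it changes sign at this point.
Therefore there is exactly 1 inflection point.

1


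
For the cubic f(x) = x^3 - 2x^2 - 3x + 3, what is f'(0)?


Differentiate f(x) = x^3 - 2x^2 - 3x + 3 term by term:
f'(x) = 3x^2 - 4x - 3
Substitute x = 0:
f'(0) = 3 * 0^2 - 4 * 0 - 3
= 0 + 0 - 3
= -3

-3


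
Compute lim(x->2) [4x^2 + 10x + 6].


Since polynomials are continuous, we use direct substitution.
lim(x->2) of 4x^2 + 10x + 6
= 4 * 2^2 + 10 * 2 + 6
= 16 + 20 + 6
= 42

42


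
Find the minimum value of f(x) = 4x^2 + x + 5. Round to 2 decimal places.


For a quadratic f(x) = ax^2 + bx + c with a > 0, the minimum is at the vertex.
Vertex x-coordinate: x = -b/(2a)
x = -(1) / (2 * 4)
x = -1/8
Substitute back to find the minimum value:
f(-1/8) = 4 * (-1/8)^2 + 1 * (-1/8) + 5
= 1/16 - 1/8 + 5
= 79/16 ≈ 4.94

4.94


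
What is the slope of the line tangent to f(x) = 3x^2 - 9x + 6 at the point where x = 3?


The slope of the tangent line equals f'(x) at the point.
f(x) = 3x^2 - 9x + 6
f'(x) = 6x - 9
At x = 3:
f'(3) = 6 * 3 - 9
= 18 - 9
= 9

9


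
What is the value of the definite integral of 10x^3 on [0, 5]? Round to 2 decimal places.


Find the antiderivative of 10x^3:
F(x) = 10/4 * x^4
Apply the Fundamental Theorem of Calculus:
F(5) - F(0)
= 10/4 * 5^4 - 10/4 * 0^4
= 10/4 * (625 - 0)
= 10/4 * 625
= 3125/2 = 1562.50

1562.50


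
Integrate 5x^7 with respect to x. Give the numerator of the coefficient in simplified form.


Apply the power rule for integration:
integral of ax^n dx = a/(n+1) * x^(n+1) + C
integral of 5x^7 dx
= 5/8 * x^8 + C
The coefficient in lowest terms is 5/8, and its numerator is 5

5


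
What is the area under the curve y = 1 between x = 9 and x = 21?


The area under a constant function y = 1 is a rectangle.
Width = 21 - 9 = 12
Height = 1
Area = width * height
= 12 * 1
= 12

12


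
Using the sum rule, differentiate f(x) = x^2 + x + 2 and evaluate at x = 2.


Differentiate term by term using power and sum rules:
f(x) = x^2 + x + 2
f'(x) = 2x + 1
Substitute x = 2:
f'(2) = 2 * 2 + 1
= 4 + 1
= 5

5


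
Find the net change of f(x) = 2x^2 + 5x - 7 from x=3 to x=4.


Net change = f(b) - f(a)
f(x) = 2x^2 + 5x - 7
Compute f(4):
f(4) = 2 * 4^2 + 5 * 4 - 7
= 32 + 20 - 7
= 45
Compute f(3):
f(3) = 2 * 3^2 + 5 * 3 - 7
= 18 + 15 - 7
= 26
Net change = 45 - 26 = 19

19


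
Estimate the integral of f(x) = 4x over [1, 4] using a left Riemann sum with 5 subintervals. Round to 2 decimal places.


Left Riemann sum uses left endpoints of each subinterval.
Interval: [1, 4], n = 5
dx = (4 - 1) / 5 = 3/5
Left endpoints: [1, 8/5, 11/5, 14/5, 17/5]
f values: [4, 32/5, 44/5, 56/5, 68/5]
Sum = dx * (sum of f values)
= 3/5 * 44
= 132/5 = 26.40

26.40


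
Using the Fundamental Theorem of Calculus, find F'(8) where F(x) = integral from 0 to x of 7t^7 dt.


By the Fundamental Theorem of Calculus (Part 1):
If F(x) = integral from 0 to x of f(t) dt, then F'(x) = f(x)
Here f(t) = 7t^7
So F'(x) = 7x^7
Evaluate at x = 8:
F'(8) = 7 * 8^7
= 7 * 2097152
= 14680064

14680064


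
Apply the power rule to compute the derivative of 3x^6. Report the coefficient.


We apply the power rule: d/dx [ax^n] = a*n * x^(n-1)
d/dx [3x^6]
= 3 * 6 * x^(6-1)
= 18x^5
The coefficient is 18

18


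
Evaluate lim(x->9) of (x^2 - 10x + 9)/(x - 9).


Direct substitution gives 0/0, so we factor the numerator.
Factor: (x^2 - 10x + 9) = (x - 9)(x - 1)
Cancel the common factor (x - 9):
(x^2 - 10x + 9)/(x - 9) = (x - 1)
Now substitute x = 9:
= (9) - (1) = 8

8


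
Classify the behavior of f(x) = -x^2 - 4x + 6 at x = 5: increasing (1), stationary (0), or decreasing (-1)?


Compute f'(x) to determine behavior:
f'(x) = -2x - 4
f'(5) = -2 * 5 - 4
= -10 - 4
= -14
Since f'(5) < 0, the function is decreasing (-1)

-1


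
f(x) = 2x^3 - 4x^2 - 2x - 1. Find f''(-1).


First derivative:
f'(x) = 6x^2 - 8x - 2
Second derivative:
f''(x) = 12x - 8
Substitute x = -1:
f''(-1) = 12 * (-1) - 8
= -12 - 8
= -20

-20


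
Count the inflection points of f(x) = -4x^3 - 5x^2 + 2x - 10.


Inflection points occur where f''(x) = 0 and concavity changes.
f(x) = -4x^3 - 5x^2 + 2x - 10
f'(x) = -12x^2 - 10x + 2
f''(x) = -24x - 10
Set f''(x) = 0:
-24x - 10 = 0
x = 10 / (-24) = -5/12
Since f''(x) is linear (degree 1), it changes sign at this point.
Therefore there is exactly 1 inflection point.

1


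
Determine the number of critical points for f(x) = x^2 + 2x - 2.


Find where f'(x) = 0:
f'(x) = 2x + 2
Set f'(x) = 0:
2x + 2 = 0
x = -2 / 2 = -1
This is a linear equation in x, so there is exactly one solution.
Number of critical points: 1

1


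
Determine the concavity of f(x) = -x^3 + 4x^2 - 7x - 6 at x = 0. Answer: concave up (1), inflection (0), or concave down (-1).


Concavity is determined by the sign of f''(x).
f(x) = -x^3 + 4x^2 - 7x - 6
f'(x) = -3x^2 + 8x - 7
f''(x) = -6x + 8
f''(0) = -6 * 0 + 8
= 0 + 8
= 8
Since f''(0) > 0, the function is concave up (1)

1


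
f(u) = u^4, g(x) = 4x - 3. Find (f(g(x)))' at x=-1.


Using the chain rule: (f(g(x)))' = f'(g(x)) * g'(x)
First, find g(-1):
g(-1) = 4 * (-1) - 3 = -7
Next, f'(u) = 4u^3
And g'(x) = 4
So f'(g(-1)) * g'(-1)
= 4 * (-7)^3 * 4
= 4 * (-343) * 4
= -5488

-5488


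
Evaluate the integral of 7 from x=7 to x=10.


The integral of a constant k over [a, b] equals k * (b - a).
integral from 7 to 10 of 7 dx
= 7 * (10 - 7)
= 7 * 3
= 21

21


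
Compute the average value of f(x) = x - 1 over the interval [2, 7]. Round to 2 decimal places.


Average value = 1/(b-a) * integral from a to b of f(x) dx
First compute the integral of x - 1:
F(x) = (1/2)x^2 - x
F(7) = 1/2 * 49 - 1 * 7 = 35/2
F(2) = 1/2 * 4 - 1 * 2 = 0
Integral = 35/2 - 0 = 35/2
Average = (35/2) / (7 - 2) = (35/2) / 5
= 7/2 = 3.50

3.50


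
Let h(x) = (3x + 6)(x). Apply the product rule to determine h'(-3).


Let u(x) = 3x + 6 and v(x) = x
u'(x) = 3
v'(x) = 1
Product rule: h'(x) = u'(x)*v(x) + u(x)*v'(x)
= 3 * (x) + (3x + 6) * 1
At x = -3:
u(-3) = 3 * (-3) + 6 = -3
v(-3) = 1 * (-3) + 0 = -3
h'(-3) = 3 * (-3) + (-3) * 1
= -9 - 3
= -12

-12


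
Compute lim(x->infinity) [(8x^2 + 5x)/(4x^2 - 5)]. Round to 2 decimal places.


For limits at infinity with equal-degree polynomials,
we compare leading coefficients.
Numerator leading term: 8x^2
Denominator leading term: 4x^2
Divide both by x^2:
lim = (8 + 5/x) / (4 - 5/x^2)
As x -> infinity, the 1/x and 1/x^2 terms vanish:
= 8/4 = 2 = 2.00

2.00


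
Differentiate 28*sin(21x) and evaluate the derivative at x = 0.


Apply the chain rule to differentiate 28*sin(21x):
d/dx [28*sin(21x)]
= 28 * cos(21x) * d/dx(21x)
= 28 * 21 * cos(21x)
= 588 * cos(21x)
Evaluate at x = 0:
= 588 * cos(0)
= 588 * 1
= 588

588


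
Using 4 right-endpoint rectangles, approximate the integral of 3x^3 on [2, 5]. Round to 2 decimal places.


Right Riemann sum uses right endpoints of each subinterval.
Interval: [2, 5], n = 4
dx = (5 - 2) / 4 = 3/4
Right endpoints: [11/4, 7/2, 17/4, 5]
f values: [3993/64, 1029/8, 14739/64, 375]
Sum = dx * (sum of f values)
= 3/4 * 12741/16
= 38223/64 ≈ 597.23

597.23


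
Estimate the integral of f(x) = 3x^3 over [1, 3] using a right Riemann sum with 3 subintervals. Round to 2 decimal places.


Right Riemann sum uses right endpoints of each subinterval.
Interval: [1, 3], n = 3
dx = (3 - 1) / 3 = 2/3
Right endpoints: [5/3, 7/3, 3]
f values: [125/9, 343/9, 81]
Sum = dx * (sum of f values)
= 2/3 * 133
= 266/3 ≈ 88.67

88.67


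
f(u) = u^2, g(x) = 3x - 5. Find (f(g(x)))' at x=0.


Using the chain rule: (f(g(x)))' = f'(g(x)) * g'(x)
First, find g(0):
g(0) = 3 * 0 - 5 = -5
Next, f'(u) = 2u
And g'(x) = 3
So f'(g(0)) * g'(0)
= 2 * (-5) * 3
= -30

-30


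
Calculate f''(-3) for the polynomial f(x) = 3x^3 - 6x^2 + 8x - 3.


First derivative:
f'(x) = 9x^2 - 12x + 8
Second derivative:
f''(x) = 18x - 12
Substitute x = -3:
f''(-3) = 18 * (-3) - 12
= -54 - 12
= -66

-66


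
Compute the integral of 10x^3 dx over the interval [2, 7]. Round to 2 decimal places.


Find the antiderivative of 10x^3:
F(x) = 10/4 * x^4
Apply the Fundamental Theorem of Calculus:
F(7) - F(2)
= 10/4 * 7^4 - 10/4 * 2^4
= 10/4 * (2401 - 16)
= 10/4 * 2385
= 11925/2 = 5962.50

5962.50


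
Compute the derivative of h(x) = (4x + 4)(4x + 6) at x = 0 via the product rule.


Let u(x) = 4x + 4 and v(x) = 4x + 6
u'(x) = 4
v'(x) = 4
Product rule: h'(x) = u'(x)*v(x) + u(x)*v'(x)
= 4 * (4x + 6) + (4x + 4) * 4
At x = 0:
u(0) = 4 * 0 + 4 = 4
v(0) = 4 * 0 + 6 = 6
h'(0) = 4 * 6 + 4 * 4
= 24 + 16
= 40

40


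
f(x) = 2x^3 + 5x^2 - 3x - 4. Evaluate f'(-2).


Differentiate f(x) = 2x^3 + 5x^2 - 3x - 4 term by term:
f'(x) = 6x^2 + 10x - 3
Substitute x = -2:
f'(-2) = 6 * (-2)^2 + 10 * (-2) - 3
= 24 - 20 - 3
= 1

1


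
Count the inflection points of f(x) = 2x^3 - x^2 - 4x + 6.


Inflection points occur where f''(x) = 0 and concavity changes.
f(x) = 2x^3 - x^2 - 4x + 6
f'(x) = 6x^2 - 2x - 4
f''(x) = 12x - 2
Set f''(x) = 0:
12x - 2 = 0
x = 2 / 12 = 1/6
Since f''(x) is linear (degree 1), it changes sign at this point.
Therefore there is exactly 1 inflection point.

1


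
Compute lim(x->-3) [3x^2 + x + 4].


Since polynomials are continuous, we use direct substitution.
lim(x->-3) of 3x^2 + x + 4
= 3 * (-3)^2 + 1 * (-3) + 4
= 27 - 3 + 4
= 28

28


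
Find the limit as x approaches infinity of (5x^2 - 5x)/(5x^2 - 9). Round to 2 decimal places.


For limits at infinity with equal-degree polynomials,
we compare leading coefficients.
Numerator leading term: 5x^2
Denominator leading term: 5x^2
Divide both by x^2:
lim = (5 - 5/x) / (5 - 9/x^2)
As x -> infinity, the 1/x and 1/x^2 terms vanish:
= 5/5 = 1 = 1.00

1.00


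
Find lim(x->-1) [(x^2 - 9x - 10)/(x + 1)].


Direct substitution gives 0/0, so we factor the numerator.
Factor: (x^2 - 9x - 10) = (x + 1)(x - 10)
Cancel the common factor (x + 1):
(x^2 - 9x - 10)/(x + 1) = (x - 10)
Now substitute x = -1:
= (-1) - (10) = -11

-11


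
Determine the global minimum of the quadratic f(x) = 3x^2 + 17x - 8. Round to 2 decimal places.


For a quadratic f(x) = ax^2 + bx + c with a > 0, the minimum is at the vertex.
Vertex x-coordinate: x = -b/(2a)
x = -(17) / (2 * 3)
x = -17/6
Substitute back to find the minimum value:
f(-17/6) = 3 * (-17/6)^2 + 17 * (-17/6) - 8
= 289/12 - 289/6 - 8
= -385/12 ≈ -32.08

-32.08


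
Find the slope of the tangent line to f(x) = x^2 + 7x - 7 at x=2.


The slope of the tangent line equals f'(x) at the point.
f(x) = x^2 + 7x - 7
f'(x) = 2x + 7
At x = 2:
f'(2) = 2 * 2 + 7
= 4 + 7
= 11

11


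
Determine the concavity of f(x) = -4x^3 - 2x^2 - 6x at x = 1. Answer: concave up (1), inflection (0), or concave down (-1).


Concavity is determined by the sign of f''(x).
f(x) = -4x^3 - 2x^2 - 6x
f'(x) = -12x^2 - 4x - 6
f''(x) = -24x - 4
f''(1) = -24 * 1 - 4
= -24 - 4
= -28
Since f''(1) < 0, the function is concave down (-1)

-1


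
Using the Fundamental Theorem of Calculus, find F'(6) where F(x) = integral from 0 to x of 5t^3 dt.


By the Fundamental Theorem of Calculus (Part 1):
If F(x) = integral from 0 to x of f(t) dt, then F'(x) = f(x)
Here f(t) = 5t^3
So F'(x) = 5x^3
Evaluate at x = 6:
F'(6) = 5 * 6^3
= 5 * 216
= 1080

1080


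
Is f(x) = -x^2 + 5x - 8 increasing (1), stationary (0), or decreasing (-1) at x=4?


Compute f'(x) to determine behavior:
f'(x) = -2x + 5
f'(4) = -2 * 4 + 5
= -8 + 5
= -3
Since f'(4) < 0, the function is decreasing (-1)

-1


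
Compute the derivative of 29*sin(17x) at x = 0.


Apply the chain rule to differentiate 29*sin(17x):
d/dx [29*sin(17x)]
= 29 * cos(17x) * d/dx(17x)
= 29 * 17 * cos(17x)
= 493 * cos(17x)
Evaluate at x = 0:
= 493 * cos(0)
= 493 * 1
= 493

493


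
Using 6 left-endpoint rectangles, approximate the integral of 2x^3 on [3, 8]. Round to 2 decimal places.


Left Riemann sum uses left endpoints of each subinterval.
Interval: [3, 8], n = 6
dx = (8 - 3) / 6 = 5/6
Left endpoints: [3, 23/6, 14/3, 11/2, 19/3, 43/6]
f values: [54, 12167/108, 5488/27, 1331/4, 13718/27, 79507/108]
Sum = dx * (sum of f values)
= 5/6 * 23363/12
= 116815/72 ≈ 1622.43

1622.43


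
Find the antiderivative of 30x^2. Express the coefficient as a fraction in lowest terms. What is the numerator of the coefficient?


Apply the power rule for integration:
integral of ax^n dx = a/(n+1) * x^(n+1) + C
integral of 30x^2 dx
= 30/3 * x^3 + C
= 10 * x^3 + C
The coefficient in lowest terms is 10 = 10/1, so its numerator is 10

10


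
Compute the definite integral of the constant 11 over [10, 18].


The integral of a constant k over [a, b] equals k * (b - a).
integral from 10 to 18 of 11 dx
= 11 * (18 - 10)
= 11 * 8
= 88

88


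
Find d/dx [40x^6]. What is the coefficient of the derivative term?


We apply the power rule: d/dx [ax^n] = a*n * x^(n-1)
d/dx [40x^6]
= 40 * 6 * x^(6-1)
= 240x^5
The coefficient is 240

240


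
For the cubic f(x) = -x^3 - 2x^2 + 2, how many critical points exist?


Find where f'(x) = 0:
f(x) = -x^3 - 2x^2 + 2
f'(x) = -3x^2 - 4x
This is a quadratic in x. Use the discriminant to count real roots.
Discriminant = (-4)^2 - 4 * (-3) * 0
= 16 - 0
= 16
Since discriminant > 0, f'(x) = 0 has 2 real solutions.
Number of critical points: 2

2


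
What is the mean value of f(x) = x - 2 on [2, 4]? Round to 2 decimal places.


Average value = 1/(b-a) * integral from a to b of f(x) dx
First compute the integral of x - 2:
F(x) = (1/2)x^2 - 2x
F(4) = 1/2 * 16 - 2 * 4 = 0
F(2) = 1/2 * 4 - 2 * 2 = -2
Integral = 0 - (-2) = 2
Average = 2 / (4 - 2) = 2 / 2
= 1 = 1.00

1.00


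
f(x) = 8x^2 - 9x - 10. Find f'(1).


Differentiate term by term using power and sum rules:
f(x) = 8x^2 - 9x - 10
f'(x) = 16x - 9
Substitute x = 1:
f'(1) = 16 * 1 - 9
= 16 - 9
= 7

7


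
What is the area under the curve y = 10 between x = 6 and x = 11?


The area under a constant function y = 10 is a rectangle.
Width = 11 - 6 = 5
Height = 10
Area = width * height
= 5 * 10
= 50

50


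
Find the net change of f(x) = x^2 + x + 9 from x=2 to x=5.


Net change = f(b) - f(a)
f(x) = x^2 + x + 9
Compute f(5):
f(5) = 1 * 5^2 + 1 * 5 + 9
= 25 + 5 + 9
= 39
Compute f(2):
f(2) = 1 * 2^2 + 1 * 2 + 9
= 4 + 2 + 9
= 15
Net change = 39 - 15 = 24

24


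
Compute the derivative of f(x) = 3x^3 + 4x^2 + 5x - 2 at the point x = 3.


Differentiate f(x) = 3x^3 + 4x^2 + 5x - 2 term by term:
f'(x) = 9x^2 + 8x + 5
Substitute x = 3:
f'(3) = 9 * 3^2 + 8 * 3 + 5
= 81 + 24 + 5
= 110

110


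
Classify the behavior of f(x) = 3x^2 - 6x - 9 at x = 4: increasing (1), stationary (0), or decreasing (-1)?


Compute f'(x) to determine behavior:
f'(x) = 6x - 6
f'(4) = 6 * 4 - 6
= 24 - 6
= 18
Since f'(4) > 0, the function is increasing (1)

1


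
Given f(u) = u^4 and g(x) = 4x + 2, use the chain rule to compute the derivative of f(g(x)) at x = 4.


Using the chain rule: (f(g(x)))' = f'(g(x)) * g'(x)
First, find g(4):
g(4) = 4 * 4 + 2 = 18
Next, f'(u) = 4u^3
And g'(x) = 4
So f'(g(4)) * g'(4)
= 4 * 18^3 * 4
= 4 * 5832 * 4
= 93312

93312


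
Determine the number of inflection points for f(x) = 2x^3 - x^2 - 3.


Inflection points occur where f''(x) = 0 and concavity changes.
f(x) = 2x^3 - x^2 - 3
f'(x) = 6x^2 - 2x
f''(x) = 12x - 2
Set f''(x) = 0:
12x - 2 = 0
x = 2 / 12 = 1/6
Since f''(x) is linear (degree 1), it changes sign at this point.
Therefore there is exactly 1 inflection point.

1


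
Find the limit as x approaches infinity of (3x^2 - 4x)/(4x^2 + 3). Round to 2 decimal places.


For limits at infinity with equal-degree polynomials,
we compare leading coefficients.
Numerator leading term: 3x^2
Denominator leading term: 4x^2
Divide both by x^2:
lim = (3 - 4/x) / (4 + 3/x^2)
As x -> infinity, the 1/x and 1/x^2 terms vanish:
= 3/4 = 0.75

0.75


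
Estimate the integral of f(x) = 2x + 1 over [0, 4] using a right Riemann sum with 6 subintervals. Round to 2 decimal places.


Right Riemann sum uses right endpoints of each subinterval.
Interval: [0, 4], n = 6
dx = (4 - 0) / 6 = 2/3
Right endpoints: [2/3, 4/3, 2, 8/3, 10/3, 4]
f values: [7/3, 11/3, 5, 19/3, 23/3, 9]
Sum = dx * (sum of f values)
= 2/3 * 34
= 68/3 ≈ 22.67

22.67


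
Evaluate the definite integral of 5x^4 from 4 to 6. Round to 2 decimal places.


Find the antiderivative of 5x^4:
F(x) = 5/5 * x^5
Apply the Fundamental Theorem of Calculus:
F(6) - F(4)
= 5/5 * 6^5 - 5/5 * 4^5
= 5/5 * (7776 - 1024)
= 5/5 * 6752
= 6752 = 6752.00

6752.00


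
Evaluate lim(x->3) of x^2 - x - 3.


Since polynomials are continuous, we use direct substitution.
lim(x->3) of x^2 - x - 3
= 1 * 3^2 - 1 * 3 - 3
= 9 - 3 - 3
= 3

3


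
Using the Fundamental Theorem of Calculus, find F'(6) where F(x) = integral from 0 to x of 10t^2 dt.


By the Fundamental Theorem of Calculus (Part 1):
If F(x) = integral from 0 to x of f(t) dt, then F'(x) = f(x)
Here f(t) = 10t^2
So F'(x) = 10x^2
Evaluate at x = 6:
F'(6) = 10 * 6^2
= 10 * 36
= 360

360


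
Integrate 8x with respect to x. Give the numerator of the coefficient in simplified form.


Apply the power rule for integration:
integral of ax^n dx = a/(n+1) * x^(n+1) + C
integral of 8x dx
= 8/2 * x^2 + C
= 4 * x^2 + C
The coefficient in lowest terms is 4 = 4/1, so its numerator is 4

4


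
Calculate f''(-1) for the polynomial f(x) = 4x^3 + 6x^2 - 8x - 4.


First derivative:
f'(x) = 12x^2 + 12x - 8
Second derivative:
f''(x) = 24x + 12
Substitute x = -1:
f''(-1) = 24 * (-1) + 12
= -24 + 12
= -12

-12


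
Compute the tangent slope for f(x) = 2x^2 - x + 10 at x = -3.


The slope of the tangent line equals f'(x) at the point.
f(x) = 2x^2 - x + 10
f'(x) = 4x - 1
At x = -3:
f'(-3) = 4 * (-3) - 1
= -12 - 1
= -13

-13


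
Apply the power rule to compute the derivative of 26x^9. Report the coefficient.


We apply the power rule: d/dx [ax^n] = a*n * x^(n-1)
d/dx [26x^9]
= 26 * 9 * x^(9-1)
= 234x^8
The coefficient is 234

234


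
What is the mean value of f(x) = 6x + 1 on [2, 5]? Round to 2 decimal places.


Average value = 1/(b-a) * integral from a to b of f(x) dx
First compute the integral of 6x + 1:
F(x) = 3x^2 + x
F(5) = 3 * 25 + 1 * 5 = 80
F(2) = 3 * 4 + 1 * 2 = 14
Integral = 80 - 14 = 66
Average = 66 / (5 - 2) = 66 / 3
= 22 = 22.00

22.00


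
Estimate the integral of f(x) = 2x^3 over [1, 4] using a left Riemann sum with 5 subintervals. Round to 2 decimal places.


Left Riemann sum uses left endpoints of each subinterval.
Interval: [1, 4], n = 5
dx = (4 - 1) / 5 = 3/5
Left endpoints: [1, 8/5, 11/5, 14/5, 17/5]
f values: [2, 1024/125, 2662/125, 5488/125, 9826/125]
Sum = dx * (sum of f values)
= 3/5 * 154
= 462/5 = 92.40

92.40


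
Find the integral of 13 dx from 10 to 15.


The integral of a constant k over [a, b] equals k * (b - a).
integral from 10 to 15 of 13 dx
= 13 * (15 - 10)
= 13 * 5
= 65

65


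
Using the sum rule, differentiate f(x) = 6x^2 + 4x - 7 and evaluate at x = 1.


Differentiate term by term using power and sum rules:
f(x) = 6x^2 + 4x - 7
f'(x) = 12x + 4
Substitute x = 1:
f'(1) = 12 * 1 + 4
= 12 + 4
= 16

16


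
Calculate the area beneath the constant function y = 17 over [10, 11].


The area under a constant function y = 17 is a rectangle.
Width = 11 - 10 = 1
Height = 17
Area = width * height
= 1 * 17
= 17

17


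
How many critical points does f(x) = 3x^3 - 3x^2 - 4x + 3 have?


Find where f'(x) = 0:
f(x) = 3x^3 - 3x^2 - 4x + 3
f'(x) = 9x^2 - 6x - 4
This is a quadratic in x. Use the discriminant to count real roots.
Discriminant = (-6)^2 - 4 * 9 * (-4)
= 36 - (-144)
= 180
Since discriminant > 0, f'(x) = 0 has 2 real solutions.
Number of critical points: 2

2


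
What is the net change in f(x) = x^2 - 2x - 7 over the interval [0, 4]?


Net change = f(b) - f(a)
f(x) = x^2 - 2x - 7
Compute f(4):
f(4) = 1 * 4^2 - 2 * 4 - 7
= 16 - 8 - 7
= 1
Compute f(0):
f(0) = 1 * 0^2 - 2 * 0 - 7
= 0 + 0 - 7
= -7
Net change = 1 - (-7) = 8

8


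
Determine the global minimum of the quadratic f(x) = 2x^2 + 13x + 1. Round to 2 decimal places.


For a quadratic f(x) = ax^2 + bx + c with a > 0, the minimum is at the vertex.
Vertex x-coordinate: x = -b/(2a)
x = -(13) / (2 * 2)
x = -13/4
Substitute back to find the minimum value:
f(-13/4) = 2 * (-13/4)^2 + 13 * (-13/4) + 1
= 169/8 - 169/4 + 1
= -161/8 ≈ -20.13

-20.13


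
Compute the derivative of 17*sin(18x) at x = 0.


Apply the chain rule to differentiate 17*sin(18x):
d/dx [17*sin(18x)]
= 17 * cos(18x) * d/dx(18x)
= 17 * 18 * cos(18x)
= 306 * cos(18x)
Evaluate at x = 0:
= 306 * cos(0)
= 306 * 1
= 306

306


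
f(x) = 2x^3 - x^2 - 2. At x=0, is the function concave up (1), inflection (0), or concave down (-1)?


Concavity is determined by the sign of f''(x).
f(x) = 2x^3 - x^2 - 2
f'(x) = 6x^2 - 2x
f''(x) = 12x - 2
f''(0) = 12 * 0 - 2
= 0 - 2
= -2
Since f''(0) < 0, the function is concave down (-1)

-1


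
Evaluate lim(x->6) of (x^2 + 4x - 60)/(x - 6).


Direct substitution gives 0/0, so we factor the numerator.
Factor: (x^2 + 4x - 60) = (x - 6)(x + 10)
Cancel the common factor (x - 6):
(x^2 + 4x - 60)/(x - 6) = (x + 10)
Now substitute x = 6:
= (6) - (-10) = 16

16


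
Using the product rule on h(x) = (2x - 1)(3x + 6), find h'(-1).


Let u(x) = 2x - 1 and v(x) = 3x + 6
u'(x) = 2
v'(x) = 3
Product rule: h'(x) = u'(x)*v(x) + u(x)*v'(x)
= 2 * (3x + 6) + (2x - 1) * 3
At x = -1:
u(-1) = 2 * (-1) - 1 = -3
v(-1) = 3 * (-1) + 6 = 3
h'(-1) = 2 * 3 + (-3) * 3
= 6 - 9
= -3

-3


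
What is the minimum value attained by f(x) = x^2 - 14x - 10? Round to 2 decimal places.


For a quadratic f(x) = ax^2 + bx + c with a > 0, the minimum is at the vertex.
Vertex x-coordinate: x = -b/(2a)
x = -(-14) / (2 * 1)
x = 14/2 = 7
Substitute back to find the minimum value:
f(7) = 1 * 7^2 - 14 * 7 - 10
= 49 - 98 - 10
= -59 = -59.00

-59.00


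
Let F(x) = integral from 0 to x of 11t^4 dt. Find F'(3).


By the Fundamental Theorem of Calculus (Part 1):
If F(x) = integral from 0 to x of f(t) dt, then F'(x) = f(x)
Here f(t) = 11t^4
So F'(x) = 11x^4
Evaluate at x = 3:
F'(3) = 11 * 3^4
= 11 * 81
= 891

891


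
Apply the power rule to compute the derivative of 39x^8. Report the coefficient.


We apply the power rule: d/dx [ax^n] = a*n * x^(n-1)
d/dx [39x^8]
= 39 * 8 * x^(8-1)
= 312x^7
The coefficient is 312

312


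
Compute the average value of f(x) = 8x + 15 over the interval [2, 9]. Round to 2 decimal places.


Average value = 1/(b-a) * integral from a to b of f(x) dx
First compute the integral of 8x + 15:
F(x) = 4x^2 + 15x
F(9) = 4 * 81 + 15 * 9 = 459
F(2) = 4 * 4 + 15 * 2 = 46
Integral = 459 - 46 = 413
Average = 413 / (9 - 2) = 413 / 7
= 59 = 59.00

59.00


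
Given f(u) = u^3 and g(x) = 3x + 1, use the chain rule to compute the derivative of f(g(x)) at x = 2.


Using the chain rule: (f(g(x)))' = f'(g(x)) * g'(x)
First, find g(2):
g(2) = 3 * 2 + 1 = 7
Next, f'(u) = 3u^2
And g'(x) = 3
So f'(g(2)) * g'(2)
= 3 * 7^2 * 3
= 3 * 49 * 3
= 441

441


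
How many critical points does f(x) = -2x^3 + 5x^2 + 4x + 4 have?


Find where f'(x) = 0:
f(x) = -2x^3 + 5x^2 + 4x + 4
f'(x) = -6x^2 + 10x + 4
This is a quadratic in x. Use the discriminant to count real roots.
Discriminant = (10)^2 - 4 * (-6) * 4
= 100 - (-96)
= 196
Since discriminant > 0, f'(x) = 0 has 2 real solutions.
Number of critical points: 2

2


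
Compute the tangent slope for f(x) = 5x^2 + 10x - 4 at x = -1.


The slope of the tangent line equals f'(x) at the point.
f(x) = 5x^2 + 10x - 4
f'(x) = 10x + 10
At x = -1:
f'(-1) = 10 * (-1) + 10
= -10 + 10
= 0

0


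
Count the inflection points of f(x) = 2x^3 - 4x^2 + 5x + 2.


Inflection points occur where f''(x) = 0 and concavity changes.
f(x) = 2x^3 - 4x^2 + 5x + 2
f'(x) = 6x^2 - 8x + 5
f''(x) = 12x - 8
Set f''(x) = 0:
12x - 8 = 0
x = 8 / 12 = 2/3
Since f''(x) is linear (degree 1), it changes sign at this point.
Therefore there is exactly 1 inflection point.

1


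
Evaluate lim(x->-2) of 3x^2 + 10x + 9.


Since polynomials are continuous, we use direct substitution.
lim(x->-2) of 3x^2 + 10x + 9
= 3 * (-2)^2 + 10 * (-2) + 9
= 12 - 20 + 9
= 1

1


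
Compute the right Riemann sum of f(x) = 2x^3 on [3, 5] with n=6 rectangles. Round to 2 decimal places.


Right Riemann sum uses right endpoints of each subinterval.
Interval: [3, 5], n = 6
dx = (5 - 3) / 6 = 1/3
Right endpoints: [10/3, 11/3, 4, 13/3, 14/3, 5]
f values: [2000/27, 2662/27, 128, 4394/27, 5488/27, 250]
Sum = dx * (sum of f values)
= 1/3 * 2750/3
= 2750/9 ≈ 305.56

305.56


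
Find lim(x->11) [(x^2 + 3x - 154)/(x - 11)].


Direct substitution gives 0/0, so we factor the numerator.
Factor: (x^2 + 3x - 154) = (x - 11)(x + 14)
Cancel the common factor (x - 11):
(x^2 + 3x - 154)/(x - 11) = (x + 14)
Now substitute x = 11:
= (11) - (-14) = 25

25


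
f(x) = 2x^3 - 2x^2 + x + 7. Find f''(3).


First derivative:
f'(x) = 6x^2 - 4x + 1
Second derivative:
f''(x) = 12x - 4
Substitute x = 3:
f''(3) = 12 * 3 - 4
= 36 - 4
= 32

32


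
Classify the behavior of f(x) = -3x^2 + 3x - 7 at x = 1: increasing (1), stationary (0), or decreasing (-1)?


Compute f'(x) to determine behavior:
f'(x) = -6x + 3
f'(1) = -6 * 1 + 3
= -6 + 3
= -3
Since f'(1) < 0, the function is decreasing (-1)

-1


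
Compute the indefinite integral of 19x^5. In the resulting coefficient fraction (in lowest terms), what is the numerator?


Apply the power rule for integration:
integral of ax^n dx = a/(n+1) * x^(n+1) + C
integral of 19x^5 dx
= 19/6 * x^6 + C
The coefficient in lowest terms is 19/6, and its numerator is 19

19


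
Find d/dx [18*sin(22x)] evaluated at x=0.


Apply the chain rule to differentiate 18*sin(22x):
d/dx [18*sin(22x)]
= 18 * cos(22x) * d/dx(22x)
= 18 * 22 * cos(22x)
= 396 * cos(22x)
Evaluate at x = 0:
= 396 * cos(0)
= 396 * 1
= 396

396


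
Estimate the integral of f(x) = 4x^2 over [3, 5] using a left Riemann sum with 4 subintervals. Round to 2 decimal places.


Left Riemann sum uses left endpoints of each subinterval.
Interval: [3, 5], n = 4
dx = (5 - 3) / 4 = 1/2
Left endpoints: [3, 7/2, 4, 9/2]
f values: [36, 49, 64, 81]
Sum = dx * (sum of f values)
= 1/2 * 230
= 115 = 115.00

115.00


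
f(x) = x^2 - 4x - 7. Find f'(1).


Differentiate term by term using power and sum rules:
f(x) = x^2 - 4x - 7
f'(x) = 2x - 4
Substitute x = 1:
f'(1) = 2 * 1 - 4
= 2 - 4
= -2

-2


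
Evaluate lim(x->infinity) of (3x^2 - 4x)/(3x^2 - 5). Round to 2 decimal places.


For limits at infinity with equal-degree polynomials,
we compare leading coefficients.
Numerator leading term: 3x^2
Denominator leading term: 3x^2
Divide both by x^2:
lim = (3 - 4/x) / (3 - 5/x^2)
As x -> infinity, the 1/x and 1/x^2 terms vanish:
= 3/3 = 1 = 1.00

1.00


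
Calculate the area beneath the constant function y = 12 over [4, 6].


The area under a constant function y = 12 is a rectangle.
Width = 6 - 4 = 2
Height = 12
Area = width * height
= 2 * 12
= 24

24


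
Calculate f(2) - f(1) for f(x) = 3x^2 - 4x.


Net change = f(b) - f(a)
f(x) = 3x^2 - 4x
Compute f(2):
f(2) = 3 * 2^2 - 4 * 2 + 0
= 12 - 8 + 0
= 4
Compute f(1):
f(1) = 3 * 1^2 - 4 * 1 + 0
= 3 - 4 + 0
= -1
Net change = 4 - (-1) = 5

5


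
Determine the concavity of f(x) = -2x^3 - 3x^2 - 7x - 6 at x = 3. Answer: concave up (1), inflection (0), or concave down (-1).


Concavity is determined by the sign of f''(x).
f(x) = -2x^3 - 3x^2 - 7x - 6
f'(x) = -6x^2 - 6x - 7
f''(x) = -12x - 6
f''(3) = -12 * 3 - 6
= -36 - 6
= -42
Since f''(3) < 0, the function is concave down (-1)

-1


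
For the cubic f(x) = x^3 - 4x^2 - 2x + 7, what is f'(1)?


Differentiate f(x) = x^3 - 4x^2 - 2x + 7 term by term:
f'(x) = 3x^2 - 8x - 2
Substitute x = 1:
f'(1) = 3 * 1^2 - 8 * 1 - 2
= 3 - 8 - 2
= -7

-7


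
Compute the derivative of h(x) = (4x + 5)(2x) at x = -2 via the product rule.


Let u(x) = 4x + 5 and v(x) = 2x
u'(x) = 4
v'(x) = 2
Product rule: h'(x) = u'(x)*v(x) + u(x)*v'(x)
= 4 * (2x) + (4x + 5) * 2
At x = -2:
u(-2) = 4 * (-2) + 5 = -3
v(-2) = 2 * (-2) + 0 = -4
h'(-2) = 4 * (-4) + (-3) * 2
= -16 - 6
= -22

-22
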